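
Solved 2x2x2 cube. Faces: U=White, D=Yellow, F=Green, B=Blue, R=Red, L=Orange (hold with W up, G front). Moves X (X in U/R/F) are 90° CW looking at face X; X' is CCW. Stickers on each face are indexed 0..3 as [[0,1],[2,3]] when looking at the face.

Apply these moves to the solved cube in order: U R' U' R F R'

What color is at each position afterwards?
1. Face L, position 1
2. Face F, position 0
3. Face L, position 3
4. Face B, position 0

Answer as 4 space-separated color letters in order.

Answer: Y G Y B

Derivation:
After move 1 (U): U=WWWW F=RRGG R=BBRR B=OOBB L=GGOO
After move 2 (R'): R=BRBR U=WBWO F=RWGW D=YRYG B=YOYB
After move 3 (U'): U=BOWW F=GGGW R=RWBR B=BRYB L=YOOO
After move 4 (R): R=BRRW U=BGWW F=GRGG D=YYYB B=WROB
After move 5 (F): F=GGGR U=BGOO R=WRWW D=RBYB L=YYOY
After move 6 (R'): R=RWWW U=BOOW F=GGGO D=RGYR B=BRBB
Query 1: L[1] = Y
Query 2: F[0] = G
Query 3: L[3] = Y
Query 4: B[0] = B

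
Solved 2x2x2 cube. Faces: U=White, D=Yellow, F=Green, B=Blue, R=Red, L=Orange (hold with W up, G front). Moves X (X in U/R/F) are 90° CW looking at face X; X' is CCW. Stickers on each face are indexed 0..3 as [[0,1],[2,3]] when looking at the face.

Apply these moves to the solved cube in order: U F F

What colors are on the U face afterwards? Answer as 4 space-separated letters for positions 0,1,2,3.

After move 1 (U): U=WWWW F=RRGG R=BBRR B=OOBB L=GGOO
After move 2 (F): F=GRGR U=WWOG R=WBWR D=RBYY L=GYOY
After move 3 (F): F=GGRR U=WWYY R=OBGR D=WWYY L=GROB
Query: U face = WWYY

Answer: W W Y Y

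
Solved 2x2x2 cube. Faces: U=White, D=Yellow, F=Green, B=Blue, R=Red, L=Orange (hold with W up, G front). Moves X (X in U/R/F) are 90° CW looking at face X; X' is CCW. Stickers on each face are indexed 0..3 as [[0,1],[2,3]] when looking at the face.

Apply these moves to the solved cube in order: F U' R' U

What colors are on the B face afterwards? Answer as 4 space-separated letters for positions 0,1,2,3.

Answer: B B R B

Derivation:
After move 1 (F): F=GGGG U=WWOO R=WRWR D=RRYY L=OYOY
After move 2 (U'): U=WOWO F=OYGG R=GGWR B=WRBB L=BBOY
After move 3 (R'): R=GRGW U=WBWW F=OOGO D=RYYG B=YRRB
After move 4 (U): U=WWWB F=GRGO R=YRGW B=BBRB L=OOOY
Query: B face = BBRB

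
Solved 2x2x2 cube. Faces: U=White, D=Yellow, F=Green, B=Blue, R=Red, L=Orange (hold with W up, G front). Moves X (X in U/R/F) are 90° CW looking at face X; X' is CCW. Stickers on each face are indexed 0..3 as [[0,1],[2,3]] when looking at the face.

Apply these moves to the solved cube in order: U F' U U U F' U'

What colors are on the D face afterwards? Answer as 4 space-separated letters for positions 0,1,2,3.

Answer: O W Y Y

Derivation:
After move 1 (U): U=WWWW F=RRGG R=BBRR B=OOBB L=GGOO
After move 2 (F'): F=RGRG U=WWBR R=YBYR D=GOYY L=GWOW
After move 3 (U): U=BWRW F=YBRG R=OOYR B=GWBB L=RGOW
After move 4 (U): U=RBWW F=OORG R=GWYR B=RGBB L=YBOW
After move 5 (U): U=WRWB F=GWRG R=RGYR B=YBBB L=OOOW
After move 6 (F'): F=WGGR U=WRRY R=OGGR D=OWYY L=OBOW
After move 7 (U'): U=RYWR F=OBGR R=WGGR B=OGBB L=YBOW
Query: D face = OWYY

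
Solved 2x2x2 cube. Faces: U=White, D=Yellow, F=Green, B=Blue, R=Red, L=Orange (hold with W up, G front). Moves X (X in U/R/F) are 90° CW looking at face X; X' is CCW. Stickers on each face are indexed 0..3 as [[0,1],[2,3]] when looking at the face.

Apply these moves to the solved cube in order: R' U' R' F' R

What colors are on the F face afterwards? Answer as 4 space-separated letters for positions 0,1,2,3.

After move 1 (R'): R=RRRR U=WBWB F=GWGW D=YGYG B=YBYB
After move 2 (U'): U=BBWW F=OOGW R=GWRR B=RRYB L=YBOO
After move 3 (R'): R=WRGR U=BYWR F=OBGW D=YOYW B=GRGB
After move 4 (F'): F=BWOG U=BYWG R=ORYR D=BOYW L=YROW
After move 5 (R): R=YORR U=BWWG F=BOOW D=BGYG B=GRYB
Query: F face = BOOW

Answer: B O O W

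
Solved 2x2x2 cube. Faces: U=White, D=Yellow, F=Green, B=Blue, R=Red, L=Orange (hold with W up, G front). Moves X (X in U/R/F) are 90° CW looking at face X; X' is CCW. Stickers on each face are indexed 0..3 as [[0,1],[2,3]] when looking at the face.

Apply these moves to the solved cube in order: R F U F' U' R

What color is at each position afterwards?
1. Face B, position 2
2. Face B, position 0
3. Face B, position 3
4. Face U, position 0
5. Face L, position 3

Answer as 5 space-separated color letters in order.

After move 1 (R): R=RRRR U=WGWG F=GYGY D=YBYB B=WBWB
After move 2 (F): F=GGYY U=WGOO R=WRGR D=RRYB L=OYOB
After move 3 (U): U=OWOG F=WRYY R=WBGR B=OYWB L=GGOB
After move 4 (F'): F=RYWY U=OWWG R=RBRR D=GBYB L=GGOO
After move 5 (U'): U=WGOW F=GGWY R=RYRR B=RBWB L=OYOO
After move 6 (R): R=RRRY U=WGOY F=GBWB D=GWYR B=WBGB
Query 1: B[2] = G
Query 2: B[0] = W
Query 3: B[3] = B
Query 4: U[0] = W
Query 5: L[3] = O

Answer: G W B W O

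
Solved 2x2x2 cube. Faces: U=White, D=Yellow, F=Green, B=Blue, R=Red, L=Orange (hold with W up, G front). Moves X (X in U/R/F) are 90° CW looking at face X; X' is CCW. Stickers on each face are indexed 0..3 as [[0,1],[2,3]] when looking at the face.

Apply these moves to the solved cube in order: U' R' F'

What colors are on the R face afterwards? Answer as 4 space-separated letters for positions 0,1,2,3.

Answer: O R Y R

Derivation:
After move 1 (U'): U=WWWW F=OOGG R=GGRR B=RRBB L=BBOO
After move 2 (R'): R=GRGR U=WBWR F=OWGW D=YOYG B=YRYB
After move 3 (F'): F=WWOG U=WBGG R=ORYR D=BOYG L=BROW
Query: R face = ORYR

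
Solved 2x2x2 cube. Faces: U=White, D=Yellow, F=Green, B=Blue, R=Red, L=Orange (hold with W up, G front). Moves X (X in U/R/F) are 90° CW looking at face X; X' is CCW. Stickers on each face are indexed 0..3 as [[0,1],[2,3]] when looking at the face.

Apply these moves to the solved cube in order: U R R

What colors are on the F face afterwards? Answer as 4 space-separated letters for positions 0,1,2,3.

Answer: R B G O

Derivation:
After move 1 (U): U=WWWW F=RRGG R=BBRR B=OOBB L=GGOO
After move 2 (R): R=RBRB U=WRWG F=RYGY D=YBYO B=WOWB
After move 3 (R): R=RRBB U=WYWY F=RBGO D=YWYW B=GORB
Query: F face = RBGO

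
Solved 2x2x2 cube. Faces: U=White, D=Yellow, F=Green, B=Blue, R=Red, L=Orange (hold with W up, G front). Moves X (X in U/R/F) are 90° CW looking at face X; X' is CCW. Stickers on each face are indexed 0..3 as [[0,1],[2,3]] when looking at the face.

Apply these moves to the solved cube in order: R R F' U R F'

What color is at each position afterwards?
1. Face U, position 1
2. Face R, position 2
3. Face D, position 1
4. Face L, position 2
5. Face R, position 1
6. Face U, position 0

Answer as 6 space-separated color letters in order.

After move 1 (R): R=RRRR U=WGWG F=GYGY D=YBYB B=WBWB
After move 2 (R): R=RRRR U=WYWY F=GBGB D=YWYW B=GBGB
After move 3 (F'): F=BBGG U=WYRR R=WRYR D=OOYW L=OYOW
After move 4 (U): U=RWRY F=WRGG R=GBYR B=OYGB L=BBOW
After move 5 (R): R=YGRB U=RRRG F=WOGW D=OGYO B=YYWB
After move 6 (F'): F=OWWG U=RRYR R=GGOB D=BWYO L=BGOR
Query 1: U[1] = R
Query 2: R[2] = O
Query 3: D[1] = W
Query 4: L[2] = O
Query 5: R[1] = G
Query 6: U[0] = R

Answer: R O W O G R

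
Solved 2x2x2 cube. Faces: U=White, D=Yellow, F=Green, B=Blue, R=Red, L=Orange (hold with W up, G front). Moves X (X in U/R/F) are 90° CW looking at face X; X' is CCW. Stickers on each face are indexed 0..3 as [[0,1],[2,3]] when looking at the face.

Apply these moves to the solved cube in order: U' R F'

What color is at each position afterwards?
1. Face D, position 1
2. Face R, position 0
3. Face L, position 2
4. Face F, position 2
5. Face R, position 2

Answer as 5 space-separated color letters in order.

Answer: O B O O Y

Derivation:
After move 1 (U'): U=WWWW F=OOGG R=GGRR B=RRBB L=BBOO
After move 2 (R): R=RGRG U=WOWG F=OYGY D=YBYR B=WRWB
After move 3 (F'): F=YYOG U=WORR R=BGYG D=BOYR L=BGOW
Query 1: D[1] = O
Query 2: R[0] = B
Query 3: L[2] = O
Query 4: F[2] = O
Query 5: R[2] = Y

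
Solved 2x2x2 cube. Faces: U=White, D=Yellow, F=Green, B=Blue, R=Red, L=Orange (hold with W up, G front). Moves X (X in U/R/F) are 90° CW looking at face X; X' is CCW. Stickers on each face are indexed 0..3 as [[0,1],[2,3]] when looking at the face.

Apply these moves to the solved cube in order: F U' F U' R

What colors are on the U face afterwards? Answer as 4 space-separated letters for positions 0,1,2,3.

After move 1 (F): F=GGGG U=WWOO R=WRWR D=RRYY L=OYOY
After move 2 (U'): U=WOWO F=OYGG R=GGWR B=WRBB L=BBOY
After move 3 (F): F=GOGY U=WOYB R=WGOR D=WGYY L=BROR
After move 4 (U'): U=OBWY F=BRGY R=GOOR B=WGBB L=WROR
After move 5 (R): R=OGRO U=ORWY F=BGGY D=WBYW B=YGBB
Query: U face = ORWY

Answer: O R W Y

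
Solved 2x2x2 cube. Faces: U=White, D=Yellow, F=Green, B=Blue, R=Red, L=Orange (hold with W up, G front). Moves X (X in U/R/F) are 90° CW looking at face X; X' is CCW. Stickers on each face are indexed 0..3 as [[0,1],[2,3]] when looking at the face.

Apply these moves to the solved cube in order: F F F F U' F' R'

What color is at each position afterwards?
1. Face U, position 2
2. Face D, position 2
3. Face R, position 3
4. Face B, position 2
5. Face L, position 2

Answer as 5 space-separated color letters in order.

After move 1 (F): F=GGGG U=WWOO R=WRWR D=RRYY L=OYOY
After move 2 (F): F=GGGG U=WWYY R=OROR D=WWYY L=OROR
After move 3 (F): F=GGGG U=WWRR R=YRYR D=OOYY L=OWOW
After move 4 (F): F=GGGG U=WWWW R=RRRR D=YYYY L=OOOO
After move 5 (U'): U=WWWW F=OOGG R=GGRR B=RRBB L=BBOO
After move 6 (F'): F=OGOG U=WWGR R=YGYR D=BOYY L=BWOW
After move 7 (R'): R=GRYY U=WBGR F=OWOR D=BGYG B=YROB
Query 1: U[2] = G
Query 2: D[2] = Y
Query 3: R[3] = Y
Query 4: B[2] = O
Query 5: L[2] = O

Answer: G Y Y O O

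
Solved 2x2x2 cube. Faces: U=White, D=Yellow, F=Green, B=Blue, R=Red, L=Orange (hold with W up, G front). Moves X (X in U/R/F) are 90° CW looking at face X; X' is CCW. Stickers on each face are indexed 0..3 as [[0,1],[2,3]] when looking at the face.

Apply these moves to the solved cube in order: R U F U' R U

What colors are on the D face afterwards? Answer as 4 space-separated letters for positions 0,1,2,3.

Answer: R W Y G

Derivation:
After move 1 (R): R=RRRR U=WGWG F=GYGY D=YBYB B=WBWB
After move 2 (U): U=WWGG F=RRGY R=WBRR B=OOWB L=GYOO
After move 3 (F): F=GRYR U=WWOY R=GBGR D=RWYB L=GYOB
After move 4 (U'): U=WYWO F=GYYR R=GRGR B=GBWB L=OOOB
After move 5 (R): R=GGRR U=WYWR F=GWYB D=RWYG B=OBYB
After move 6 (U): U=WWRY F=GGYB R=OBRR B=OOYB L=GWOB
Query: D face = RWYG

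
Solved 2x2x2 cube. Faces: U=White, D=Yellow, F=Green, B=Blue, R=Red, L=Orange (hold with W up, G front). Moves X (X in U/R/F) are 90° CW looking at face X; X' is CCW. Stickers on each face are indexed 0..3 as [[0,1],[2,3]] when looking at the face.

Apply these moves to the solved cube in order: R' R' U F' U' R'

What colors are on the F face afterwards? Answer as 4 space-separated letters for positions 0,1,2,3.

After move 1 (R'): R=RRRR U=WBWB F=GWGW D=YGYG B=YBYB
After move 2 (R'): R=RRRR U=WYWY F=GBGB D=YWYW B=GBGB
After move 3 (U): U=WWYY F=RRGB R=GBRR B=OOGB L=GBOO
After move 4 (F'): F=RBRG U=WWGR R=WBYR D=BOYW L=GYOY
After move 5 (U'): U=WRWG F=GYRG R=RBYR B=WBGB L=OOOY
After move 6 (R'): R=BRRY U=WGWW F=GRRG D=BYYG B=WBOB
Query: F face = GRRG

Answer: G R R G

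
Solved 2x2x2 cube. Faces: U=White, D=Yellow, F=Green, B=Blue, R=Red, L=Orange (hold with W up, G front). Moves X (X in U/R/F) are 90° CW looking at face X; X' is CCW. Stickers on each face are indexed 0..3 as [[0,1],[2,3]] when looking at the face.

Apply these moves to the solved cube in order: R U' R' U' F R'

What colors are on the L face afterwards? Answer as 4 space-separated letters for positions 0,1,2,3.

Answer: B Y O O

Derivation:
After move 1 (R): R=RRRR U=WGWG F=GYGY D=YBYB B=WBWB
After move 2 (U'): U=GGWW F=OOGY R=GYRR B=RRWB L=WBOO
After move 3 (R'): R=YRGR U=GWWR F=OGGW D=YOYY B=BRBB
After move 4 (U'): U=WRGW F=WBGW R=OGGR B=YRBB L=BROO
After move 5 (F): F=GWWB U=WROR R=GGWR D=GOYY L=BYOO
After move 6 (R'): R=GRGW U=WBOY F=GRWR D=GWYB B=YROB
Query: L face = BYOO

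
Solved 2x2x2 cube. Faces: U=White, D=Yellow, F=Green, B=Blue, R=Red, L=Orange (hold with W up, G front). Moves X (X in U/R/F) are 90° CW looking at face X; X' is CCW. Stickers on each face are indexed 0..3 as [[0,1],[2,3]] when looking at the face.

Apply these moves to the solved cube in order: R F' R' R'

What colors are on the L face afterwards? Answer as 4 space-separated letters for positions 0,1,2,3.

After move 1 (R): R=RRRR U=WGWG F=GYGY D=YBYB B=WBWB
After move 2 (F'): F=YYGG U=WGRR R=BRYR D=OOYB L=OGOW
After move 3 (R'): R=RRBY U=WWRW F=YGGR D=OYYG B=BBOB
After move 4 (R'): R=RYRB U=WORB F=YWGW D=OGYR B=GBYB
Query: L face = OGOW

Answer: O G O W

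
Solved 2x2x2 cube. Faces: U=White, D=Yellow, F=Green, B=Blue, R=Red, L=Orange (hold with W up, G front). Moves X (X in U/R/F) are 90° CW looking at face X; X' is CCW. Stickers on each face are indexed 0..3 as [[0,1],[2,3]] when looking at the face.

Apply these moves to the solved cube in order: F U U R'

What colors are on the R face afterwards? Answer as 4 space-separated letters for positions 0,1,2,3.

Answer: Y R O W

Derivation:
After move 1 (F): F=GGGG U=WWOO R=WRWR D=RRYY L=OYOY
After move 2 (U): U=OWOW F=WRGG R=BBWR B=OYBB L=GGOY
After move 3 (U): U=OOWW F=BBGG R=OYWR B=GGBB L=WROY
After move 4 (R'): R=YROW U=OBWG F=BOGW D=RBYG B=YGRB
Query: R face = YROW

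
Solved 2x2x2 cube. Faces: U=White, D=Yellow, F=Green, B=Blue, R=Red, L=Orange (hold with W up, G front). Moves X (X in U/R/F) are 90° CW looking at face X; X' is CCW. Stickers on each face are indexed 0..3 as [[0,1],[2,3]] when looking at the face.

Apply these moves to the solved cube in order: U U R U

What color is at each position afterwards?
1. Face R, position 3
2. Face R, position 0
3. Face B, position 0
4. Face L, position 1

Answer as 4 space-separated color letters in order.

After move 1 (U): U=WWWW F=RRGG R=BBRR B=OOBB L=GGOO
After move 2 (U): U=WWWW F=BBGG R=OORR B=GGBB L=RROO
After move 3 (R): R=RORO U=WBWG F=BYGY D=YBYG B=WGWB
After move 4 (U): U=WWGB F=ROGY R=WGRO B=RRWB L=BYOO
Query 1: R[3] = O
Query 2: R[0] = W
Query 3: B[0] = R
Query 4: L[1] = Y

Answer: O W R Y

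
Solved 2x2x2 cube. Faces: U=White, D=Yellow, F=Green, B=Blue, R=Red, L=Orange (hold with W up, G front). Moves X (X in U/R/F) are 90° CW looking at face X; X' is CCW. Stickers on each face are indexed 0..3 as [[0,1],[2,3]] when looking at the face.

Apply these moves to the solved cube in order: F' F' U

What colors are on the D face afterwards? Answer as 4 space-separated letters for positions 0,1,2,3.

After move 1 (F'): F=GGGG U=WWRR R=YRYR D=OOYY L=OWOW
After move 2 (F'): F=GGGG U=WWYY R=OROR D=WWYY L=OROR
After move 3 (U): U=YWYW F=ORGG R=BBOR B=ORBB L=GGOR
Query: D face = WWYY

Answer: W W Y Y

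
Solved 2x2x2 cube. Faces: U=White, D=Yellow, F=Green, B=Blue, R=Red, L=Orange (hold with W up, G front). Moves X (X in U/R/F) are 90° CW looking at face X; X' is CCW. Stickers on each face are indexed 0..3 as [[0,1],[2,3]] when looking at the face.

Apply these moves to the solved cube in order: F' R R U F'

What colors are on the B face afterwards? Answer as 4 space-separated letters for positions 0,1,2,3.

After move 1 (F'): F=GGGG U=WWRR R=YRYR D=OOYY L=OWOW
After move 2 (R): R=YYRR U=WGRG F=GOGY D=OBYB B=RBWB
After move 3 (R): R=RYRY U=WORY F=GBGB D=OWYR B=GBGB
After move 4 (U): U=RWYO F=RYGB R=GBRY B=OWGB L=GBOW
After move 5 (F'): F=YBRG U=RWGR R=WBOY D=BWYR L=GOOY
Query: B face = OWGB

Answer: O W G B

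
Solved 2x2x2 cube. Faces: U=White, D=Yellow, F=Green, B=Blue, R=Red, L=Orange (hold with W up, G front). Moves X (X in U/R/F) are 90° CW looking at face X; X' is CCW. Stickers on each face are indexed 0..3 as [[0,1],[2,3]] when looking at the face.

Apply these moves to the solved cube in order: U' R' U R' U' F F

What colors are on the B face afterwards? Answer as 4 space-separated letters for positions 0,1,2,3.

After move 1 (U'): U=WWWW F=OOGG R=GGRR B=RRBB L=BBOO
After move 2 (R'): R=GRGR U=WBWR F=OWGW D=YOYG B=YRYB
After move 3 (U): U=WWRB F=GRGW R=YRGR B=BBYB L=OWOO
After move 4 (R'): R=RRYG U=WYRB F=GWGB D=YRYW B=GBOB
After move 5 (U'): U=YBWR F=OWGB R=GWYG B=RROB L=GBOO
After move 6 (F): F=GOBW U=YBOB R=WWRG D=YGYW L=GYOR
After move 7 (F): F=BGWO U=YBRY R=OWBG D=RWYW L=GYOG
Query: B face = RROB

Answer: R R O B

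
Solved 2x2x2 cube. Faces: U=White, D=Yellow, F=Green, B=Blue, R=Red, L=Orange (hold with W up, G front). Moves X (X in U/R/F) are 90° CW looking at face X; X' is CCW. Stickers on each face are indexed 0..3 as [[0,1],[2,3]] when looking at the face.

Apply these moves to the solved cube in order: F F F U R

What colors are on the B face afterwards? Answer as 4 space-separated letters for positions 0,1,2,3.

After move 1 (F): F=GGGG U=WWOO R=WRWR D=RRYY L=OYOY
After move 2 (F): F=GGGG U=WWYY R=OROR D=WWYY L=OROR
After move 3 (F): F=GGGG U=WWRR R=YRYR D=OOYY L=OWOW
After move 4 (U): U=RWRW F=YRGG R=BBYR B=OWBB L=GGOW
After move 5 (R): R=YBRB U=RRRG F=YOGY D=OBYO B=WWWB
Query: B face = WWWB

Answer: W W W B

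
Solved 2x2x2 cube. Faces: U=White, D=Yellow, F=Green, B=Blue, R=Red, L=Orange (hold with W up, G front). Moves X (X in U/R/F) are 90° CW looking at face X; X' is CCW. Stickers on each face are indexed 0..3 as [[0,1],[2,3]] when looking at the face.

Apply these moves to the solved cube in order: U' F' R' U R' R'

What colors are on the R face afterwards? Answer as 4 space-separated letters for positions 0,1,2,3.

After move 1 (U'): U=WWWW F=OOGG R=GGRR B=RRBB L=BBOO
After move 2 (F'): F=OGOG U=WWGR R=YGYR D=BOYY L=BWOW
After move 3 (R'): R=GRYY U=WBGR F=OWOR D=BGYG B=YROB
After move 4 (U): U=GWRB F=GROR R=YRYY B=BWOB L=OWOW
After move 5 (R'): R=RYYY U=GORB F=GWOB D=BRYR B=GWGB
After move 6 (R'): R=YYRY U=GGRG F=GOOB D=BWYB B=RWRB
Query: R face = YYRY

Answer: Y Y R Y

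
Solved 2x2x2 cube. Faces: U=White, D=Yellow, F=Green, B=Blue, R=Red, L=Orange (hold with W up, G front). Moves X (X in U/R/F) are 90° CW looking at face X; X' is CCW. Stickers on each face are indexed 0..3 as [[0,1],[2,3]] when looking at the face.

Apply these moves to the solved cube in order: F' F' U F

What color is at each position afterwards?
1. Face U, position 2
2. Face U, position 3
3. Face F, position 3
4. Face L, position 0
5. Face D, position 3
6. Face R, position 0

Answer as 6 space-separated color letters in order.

After move 1 (F'): F=GGGG U=WWRR R=YRYR D=OOYY L=OWOW
After move 2 (F'): F=GGGG U=WWYY R=OROR D=WWYY L=OROR
After move 3 (U): U=YWYW F=ORGG R=BBOR B=ORBB L=GGOR
After move 4 (F): F=GOGR U=YWRG R=YBWR D=OBYY L=GWOW
Query 1: U[2] = R
Query 2: U[3] = G
Query 3: F[3] = R
Query 4: L[0] = G
Query 5: D[3] = Y
Query 6: R[0] = Y

Answer: R G R G Y Y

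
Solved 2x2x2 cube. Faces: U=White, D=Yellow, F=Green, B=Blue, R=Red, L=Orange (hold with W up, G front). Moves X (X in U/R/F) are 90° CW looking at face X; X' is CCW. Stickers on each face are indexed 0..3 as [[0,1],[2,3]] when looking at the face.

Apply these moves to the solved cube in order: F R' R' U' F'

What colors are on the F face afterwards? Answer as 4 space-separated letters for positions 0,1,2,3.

After move 1 (F): F=GGGG U=WWOO R=WRWR D=RRYY L=OYOY
After move 2 (R'): R=RRWW U=WBOB F=GWGO D=RGYG B=YBRB
After move 3 (R'): R=RWRW U=WROY F=GBGB D=RWYO B=GBGB
After move 4 (U'): U=RYWO F=OYGB R=GBRW B=RWGB L=GBOY
After move 5 (F'): F=YBOG U=RYGR R=WBRW D=BYYO L=GOOW
Query: F face = YBOG

Answer: Y B O G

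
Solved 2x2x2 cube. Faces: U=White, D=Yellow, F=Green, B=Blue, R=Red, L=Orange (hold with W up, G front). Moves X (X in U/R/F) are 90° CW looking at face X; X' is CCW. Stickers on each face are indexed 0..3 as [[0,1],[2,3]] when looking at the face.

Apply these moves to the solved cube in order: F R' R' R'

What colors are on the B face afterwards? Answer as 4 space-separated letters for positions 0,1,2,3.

After move 1 (F): F=GGGG U=WWOO R=WRWR D=RRYY L=OYOY
After move 2 (R'): R=RRWW U=WBOB F=GWGO D=RGYG B=YBRB
After move 3 (R'): R=RWRW U=WROY F=GBGB D=RWYO B=GBGB
After move 4 (R'): R=WWRR U=WGOG F=GRGY D=RBYB B=OBWB
Query: B face = OBWB

Answer: O B W B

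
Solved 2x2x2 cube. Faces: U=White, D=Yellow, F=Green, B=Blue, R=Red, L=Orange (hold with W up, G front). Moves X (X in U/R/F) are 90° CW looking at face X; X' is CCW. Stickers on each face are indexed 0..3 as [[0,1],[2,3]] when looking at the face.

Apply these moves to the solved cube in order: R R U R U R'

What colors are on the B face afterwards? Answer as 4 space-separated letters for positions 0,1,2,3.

Answer: O B G B

Derivation:
After move 1 (R): R=RRRR U=WGWG F=GYGY D=YBYB B=WBWB
After move 2 (R): R=RRRR U=WYWY F=GBGB D=YWYW B=GBGB
After move 3 (U): U=WWYY F=RRGB R=GBRR B=OOGB L=GBOO
After move 4 (R): R=RGRB U=WRYB F=RWGW D=YGYO B=YOWB
After move 5 (U): U=YWBR F=RGGW R=YORB B=GBWB L=RWOO
After move 6 (R'): R=OBYR U=YWBG F=RWGR D=YGYW B=OBGB
Query: B face = OBGB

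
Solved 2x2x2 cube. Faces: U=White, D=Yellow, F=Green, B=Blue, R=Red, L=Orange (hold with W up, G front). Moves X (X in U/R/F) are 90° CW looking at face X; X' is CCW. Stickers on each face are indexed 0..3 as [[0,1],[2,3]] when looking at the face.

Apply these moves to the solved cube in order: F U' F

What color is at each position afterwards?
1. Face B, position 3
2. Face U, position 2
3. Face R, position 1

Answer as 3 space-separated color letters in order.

Answer: B Y G

Derivation:
After move 1 (F): F=GGGG U=WWOO R=WRWR D=RRYY L=OYOY
After move 2 (U'): U=WOWO F=OYGG R=GGWR B=WRBB L=BBOY
After move 3 (F): F=GOGY U=WOYB R=WGOR D=WGYY L=BROR
Query 1: B[3] = B
Query 2: U[2] = Y
Query 3: R[1] = G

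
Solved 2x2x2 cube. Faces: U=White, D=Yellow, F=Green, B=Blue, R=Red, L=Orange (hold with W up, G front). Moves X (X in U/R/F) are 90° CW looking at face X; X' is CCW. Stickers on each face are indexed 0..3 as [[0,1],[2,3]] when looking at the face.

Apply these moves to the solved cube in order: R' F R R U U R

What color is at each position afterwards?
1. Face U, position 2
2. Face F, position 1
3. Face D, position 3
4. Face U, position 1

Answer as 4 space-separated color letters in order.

Answer: R B G B

Derivation:
After move 1 (R'): R=RRRR U=WBWB F=GWGW D=YGYG B=YBYB
After move 2 (F): F=GGWW U=WBOO R=WRBR D=RRYG L=OYOG
After move 3 (R): R=BWRR U=WGOW F=GRWG D=RYYY B=OBBB
After move 4 (R): R=RBRW U=WROG F=GYWY D=RBYO B=WBGB
After move 5 (U): U=OWGR F=RBWY R=WBRW B=OYGB L=GYOG
After move 6 (U): U=GORW F=WBWY R=OYRW B=GYGB L=RBOG
After move 7 (R): R=ROWY U=GBRY F=WBWO D=RGYG B=WYOB
Query 1: U[2] = R
Query 2: F[1] = B
Query 3: D[3] = G
Query 4: U[1] = B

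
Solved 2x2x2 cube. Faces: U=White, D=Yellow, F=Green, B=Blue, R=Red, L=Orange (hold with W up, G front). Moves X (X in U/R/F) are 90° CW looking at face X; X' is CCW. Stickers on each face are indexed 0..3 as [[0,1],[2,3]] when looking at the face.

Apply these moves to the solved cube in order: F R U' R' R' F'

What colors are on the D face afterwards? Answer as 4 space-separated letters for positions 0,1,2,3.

After move 1 (F): F=GGGG U=WWOO R=WRWR D=RRYY L=OYOY
After move 2 (R): R=WWRR U=WGOG F=GRGY D=RBYB B=OBWB
After move 3 (U'): U=GGWO F=OYGY R=GRRR B=WWWB L=OBOY
After move 4 (R'): R=RRGR U=GWWW F=OGGO D=RYYY B=BWBB
After move 5 (R'): R=RRRG U=GBWB F=OWGW D=RGYO B=YWYB
After move 6 (F'): F=WWOG U=GBRR R=GRRG D=BYYO L=OBOW
Query: D face = BYYO

Answer: B Y Y O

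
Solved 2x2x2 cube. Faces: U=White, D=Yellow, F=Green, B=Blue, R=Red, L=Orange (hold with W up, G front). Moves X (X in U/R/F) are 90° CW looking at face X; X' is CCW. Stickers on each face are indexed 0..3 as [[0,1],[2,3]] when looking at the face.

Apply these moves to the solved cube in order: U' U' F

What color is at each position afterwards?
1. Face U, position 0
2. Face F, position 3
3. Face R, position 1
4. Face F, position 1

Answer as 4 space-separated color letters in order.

Answer: W B O B

Derivation:
After move 1 (U'): U=WWWW F=OOGG R=GGRR B=RRBB L=BBOO
After move 2 (U'): U=WWWW F=BBGG R=OORR B=GGBB L=RROO
After move 3 (F): F=GBGB U=WWOR R=WOWR D=ROYY L=RYOY
Query 1: U[0] = W
Query 2: F[3] = B
Query 3: R[1] = O
Query 4: F[1] = B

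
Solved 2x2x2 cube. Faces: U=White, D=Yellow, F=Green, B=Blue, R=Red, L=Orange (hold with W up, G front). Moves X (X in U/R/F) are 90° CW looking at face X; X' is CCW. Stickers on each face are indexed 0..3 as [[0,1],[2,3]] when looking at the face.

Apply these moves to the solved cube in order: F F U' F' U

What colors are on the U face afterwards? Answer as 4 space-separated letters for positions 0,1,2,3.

Answer: G W O Y

Derivation:
After move 1 (F): F=GGGG U=WWOO R=WRWR D=RRYY L=OYOY
After move 2 (F): F=GGGG U=WWYY R=OROR D=WWYY L=OROR
After move 3 (U'): U=WYWY F=ORGG R=GGOR B=ORBB L=BBOR
After move 4 (F'): F=RGOG U=WYGO R=WGWR D=BRYY L=BYOW
After move 5 (U): U=GWOY F=WGOG R=ORWR B=BYBB L=RGOW
Query: U face = GWOY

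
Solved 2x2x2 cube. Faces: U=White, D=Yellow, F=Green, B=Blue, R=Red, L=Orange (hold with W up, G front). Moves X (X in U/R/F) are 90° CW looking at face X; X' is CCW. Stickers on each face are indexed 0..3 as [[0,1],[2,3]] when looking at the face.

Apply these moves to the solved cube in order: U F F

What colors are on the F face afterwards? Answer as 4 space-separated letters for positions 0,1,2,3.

Answer: G G R R

Derivation:
After move 1 (U): U=WWWW F=RRGG R=BBRR B=OOBB L=GGOO
After move 2 (F): F=GRGR U=WWOG R=WBWR D=RBYY L=GYOY
After move 3 (F): F=GGRR U=WWYY R=OBGR D=WWYY L=GROB
Query: F face = GGRR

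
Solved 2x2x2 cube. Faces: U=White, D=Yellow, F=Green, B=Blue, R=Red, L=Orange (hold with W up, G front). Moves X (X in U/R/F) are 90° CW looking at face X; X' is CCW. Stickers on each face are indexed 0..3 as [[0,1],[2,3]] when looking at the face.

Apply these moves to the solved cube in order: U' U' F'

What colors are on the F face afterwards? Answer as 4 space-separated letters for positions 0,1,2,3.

Answer: B G B G

Derivation:
After move 1 (U'): U=WWWW F=OOGG R=GGRR B=RRBB L=BBOO
After move 2 (U'): U=WWWW F=BBGG R=OORR B=GGBB L=RROO
After move 3 (F'): F=BGBG U=WWOR R=YOYR D=ROYY L=RWOW
Query: F face = BGBG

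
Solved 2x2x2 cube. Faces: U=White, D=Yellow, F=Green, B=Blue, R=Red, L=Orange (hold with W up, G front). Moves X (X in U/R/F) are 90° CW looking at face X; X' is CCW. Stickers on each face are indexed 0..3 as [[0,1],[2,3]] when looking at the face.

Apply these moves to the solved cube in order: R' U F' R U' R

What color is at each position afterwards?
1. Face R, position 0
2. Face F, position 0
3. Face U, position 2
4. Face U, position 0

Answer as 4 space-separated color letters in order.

Answer: R G W W

Derivation:
After move 1 (R'): R=RRRR U=WBWB F=GWGW D=YGYG B=YBYB
After move 2 (U): U=WWBB F=RRGW R=YBRR B=OOYB L=GWOO
After move 3 (F'): F=RWRG U=WWYR R=GBYR D=WOYG L=GBOB
After move 4 (R): R=YGRB U=WWYG F=RORG D=WYYO B=ROWB
After move 5 (U'): U=WGWY F=GBRG R=RORB B=YGWB L=ROOB
After move 6 (R): R=RRBO U=WBWG F=GYRO D=WWYY B=YGGB
Query 1: R[0] = R
Query 2: F[0] = G
Query 3: U[2] = W
Query 4: U[0] = W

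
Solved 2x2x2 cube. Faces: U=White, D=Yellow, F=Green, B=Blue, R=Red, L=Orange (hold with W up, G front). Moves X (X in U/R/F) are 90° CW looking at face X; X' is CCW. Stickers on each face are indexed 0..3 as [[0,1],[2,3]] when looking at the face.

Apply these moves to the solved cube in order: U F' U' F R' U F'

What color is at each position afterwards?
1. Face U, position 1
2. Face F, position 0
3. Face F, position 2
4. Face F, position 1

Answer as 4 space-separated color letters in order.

After move 1 (U): U=WWWW F=RRGG R=BBRR B=OOBB L=GGOO
After move 2 (F'): F=RGRG U=WWBR R=YBYR D=GOYY L=GWOW
After move 3 (U'): U=WRWB F=GWRG R=RGYR B=YBBB L=OOOW
After move 4 (F): F=RGGW U=WRWO R=WGBR D=YRYY L=OGOO
After move 5 (R'): R=GRWB U=WBWY F=RRGO D=YGYW B=YBRB
After move 6 (U): U=WWYB F=GRGO R=YBWB B=OGRB L=RROO
After move 7 (F'): F=ROGG U=WWYW R=GBYB D=ROYW L=RBOY
Query 1: U[1] = W
Query 2: F[0] = R
Query 3: F[2] = G
Query 4: F[1] = O

Answer: W R G O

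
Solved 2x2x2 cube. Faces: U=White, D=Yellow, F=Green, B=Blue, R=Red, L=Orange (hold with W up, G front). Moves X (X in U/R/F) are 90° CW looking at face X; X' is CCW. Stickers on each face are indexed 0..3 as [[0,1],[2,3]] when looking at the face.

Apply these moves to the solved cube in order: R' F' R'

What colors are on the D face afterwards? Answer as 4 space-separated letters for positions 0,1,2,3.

After move 1 (R'): R=RRRR U=WBWB F=GWGW D=YGYG B=YBYB
After move 2 (F'): F=WWGG U=WBRR R=GRYR D=OOYG L=OBOW
After move 3 (R'): R=RRGY U=WYRY F=WBGR D=OWYG B=GBOB
Query: D face = OWYG

Answer: O W Y G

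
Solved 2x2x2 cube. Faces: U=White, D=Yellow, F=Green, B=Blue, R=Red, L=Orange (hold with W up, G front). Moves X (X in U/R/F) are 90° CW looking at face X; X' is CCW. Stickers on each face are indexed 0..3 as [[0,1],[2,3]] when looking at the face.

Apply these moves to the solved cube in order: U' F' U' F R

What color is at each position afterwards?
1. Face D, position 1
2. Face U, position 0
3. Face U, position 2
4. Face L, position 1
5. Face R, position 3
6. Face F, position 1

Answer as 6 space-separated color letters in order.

After move 1 (U'): U=WWWW F=OOGG R=GGRR B=RRBB L=BBOO
After move 2 (F'): F=OGOG U=WWGR R=YGYR D=BOYY L=BWOW
After move 3 (U'): U=WRWG F=BWOG R=OGYR B=YGBB L=RROW
After move 4 (F): F=OBGW U=WRWR R=WGGR D=YOYY L=RBOO
After move 5 (R): R=GWRG U=WBWW F=OOGY D=YBYY B=RGRB
Query 1: D[1] = B
Query 2: U[0] = W
Query 3: U[2] = W
Query 4: L[1] = B
Query 5: R[3] = G
Query 6: F[1] = O

Answer: B W W B G O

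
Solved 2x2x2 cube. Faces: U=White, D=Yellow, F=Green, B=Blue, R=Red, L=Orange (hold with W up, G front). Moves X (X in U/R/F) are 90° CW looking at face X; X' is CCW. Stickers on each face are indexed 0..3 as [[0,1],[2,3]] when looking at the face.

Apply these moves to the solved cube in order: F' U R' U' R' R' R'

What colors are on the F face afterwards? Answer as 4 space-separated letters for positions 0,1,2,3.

After move 1 (F'): F=GGGG U=WWRR R=YRYR D=OOYY L=OWOW
After move 2 (U): U=RWRW F=YRGG R=BBYR B=OWBB L=GGOW
After move 3 (R'): R=BRBY U=RBRO F=YWGW D=ORYG B=YWOB
After move 4 (U'): U=BORR F=GGGW R=YWBY B=BROB L=YWOW
After move 5 (R'): R=WYYB U=BORB F=GOGR D=OGYW B=GRRB
After move 6 (R'): R=YBWY U=BRRG F=GOGB D=OOYR B=WRGB
After move 7 (R'): R=BYYW U=BGRW F=GRGG D=OOYB B=RROB
Query: F face = GRGG

Answer: G R G G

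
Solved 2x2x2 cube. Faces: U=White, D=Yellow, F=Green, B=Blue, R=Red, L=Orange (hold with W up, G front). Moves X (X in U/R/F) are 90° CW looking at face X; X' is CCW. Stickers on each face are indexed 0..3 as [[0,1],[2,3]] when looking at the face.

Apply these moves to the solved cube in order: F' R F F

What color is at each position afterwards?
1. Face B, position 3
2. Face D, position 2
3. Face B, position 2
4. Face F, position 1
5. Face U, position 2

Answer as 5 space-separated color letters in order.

After move 1 (F'): F=GGGG U=WWRR R=YRYR D=OOYY L=OWOW
After move 2 (R): R=YYRR U=WGRG F=GOGY D=OBYB B=RBWB
After move 3 (F): F=GGYO U=WGWW R=RYGR D=RYYB L=OOOB
After move 4 (F): F=YGOG U=WGBO R=WYWR D=GRYB L=OROY
Query 1: B[3] = B
Query 2: D[2] = Y
Query 3: B[2] = W
Query 4: F[1] = G
Query 5: U[2] = B

Answer: B Y W G B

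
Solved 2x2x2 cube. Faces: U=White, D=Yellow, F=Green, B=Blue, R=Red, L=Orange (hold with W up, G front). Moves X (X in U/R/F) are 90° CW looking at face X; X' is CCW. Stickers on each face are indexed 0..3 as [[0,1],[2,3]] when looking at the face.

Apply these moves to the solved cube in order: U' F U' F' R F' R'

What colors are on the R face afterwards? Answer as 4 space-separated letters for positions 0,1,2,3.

Answer: G O B R

Derivation:
After move 1 (U'): U=WWWW F=OOGG R=GGRR B=RRBB L=BBOO
After move 2 (F): F=GOGO U=WWOB R=WGWR D=RGYY L=BYOY
After move 3 (U'): U=WBWO F=BYGO R=GOWR B=WGBB L=RROY
After move 4 (F'): F=YOBG U=WBGW R=GORR D=RYYY L=ROOW
After move 5 (R): R=RGRO U=WOGG F=YYBY D=RBYW B=WGBB
After move 6 (F'): F=YYYB U=WORR R=BGRO D=OWYW L=RGOG
After move 7 (R'): R=GOBR U=WBRW F=YOYR D=OYYB B=WGWB
Query: R face = GOBR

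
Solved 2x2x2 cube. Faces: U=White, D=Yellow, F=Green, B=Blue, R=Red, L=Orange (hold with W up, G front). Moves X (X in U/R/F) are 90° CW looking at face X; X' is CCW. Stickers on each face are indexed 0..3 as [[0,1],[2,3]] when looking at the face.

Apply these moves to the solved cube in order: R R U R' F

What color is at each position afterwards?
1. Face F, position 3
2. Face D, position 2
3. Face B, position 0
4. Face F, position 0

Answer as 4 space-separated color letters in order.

After move 1 (R): R=RRRR U=WGWG F=GYGY D=YBYB B=WBWB
After move 2 (R): R=RRRR U=WYWY F=GBGB D=YWYW B=GBGB
After move 3 (U): U=WWYY F=RRGB R=GBRR B=OOGB L=GBOO
After move 4 (R'): R=BRGR U=WGYO F=RWGY D=YRYB B=WOWB
After move 5 (F): F=GRYW U=WGOB R=YROR D=GBYB L=GYOR
Query 1: F[3] = W
Query 2: D[2] = Y
Query 3: B[0] = W
Query 4: F[0] = G

Answer: W Y W G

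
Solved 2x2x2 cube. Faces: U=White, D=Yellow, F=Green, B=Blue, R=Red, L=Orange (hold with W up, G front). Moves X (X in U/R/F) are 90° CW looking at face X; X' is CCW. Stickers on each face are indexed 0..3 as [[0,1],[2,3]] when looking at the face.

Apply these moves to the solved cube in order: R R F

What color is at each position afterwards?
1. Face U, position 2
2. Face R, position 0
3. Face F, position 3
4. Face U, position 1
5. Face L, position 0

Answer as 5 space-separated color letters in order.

After move 1 (R): R=RRRR U=WGWG F=GYGY D=YBYB B=WBWB
After move 2 (R): R=RRRR U=WYWY F=GBGB D=YWYW B=GBGB
After move 3 (F): F=GGBB U=WYOO R=WRYR D=RRYW L=OYOW
Query 1: U[2] = O
Query 2: R[0] = W
Query 3: F[3] = B
Query 4: U[1] = Y
Query 5: L[0] = O

Answer: O W B Y O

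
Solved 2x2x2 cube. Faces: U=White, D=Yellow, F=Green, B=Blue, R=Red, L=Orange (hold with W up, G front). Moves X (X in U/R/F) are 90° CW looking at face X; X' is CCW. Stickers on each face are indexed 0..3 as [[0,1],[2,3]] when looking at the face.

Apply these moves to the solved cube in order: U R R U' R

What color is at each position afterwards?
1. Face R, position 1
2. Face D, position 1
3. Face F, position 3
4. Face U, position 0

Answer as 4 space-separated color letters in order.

After move 1 (U): U=WWWW F=RRGG R=BBRR B=OOBB L=GGOO
After move 2 (R): R=RBRB U=WRWG F=RYGY D=YBYO B=WOWB
After move 3 (R): R=RRBB U=WYWY F=RBGO D=YWYW B=GORB
After move 4 (U'): U=YYWW F=GGGO R=RBBB B=RRRB L=GOOO
After move 5 (R): R=BRBB U=YGWO F=GWGW D=YRYR B=WRYB
Query 1: R[1] = R
Query 2: D[1] = R
Query 3: F[3] = W
Query 4: U[0] = Y

Answer: R R W Y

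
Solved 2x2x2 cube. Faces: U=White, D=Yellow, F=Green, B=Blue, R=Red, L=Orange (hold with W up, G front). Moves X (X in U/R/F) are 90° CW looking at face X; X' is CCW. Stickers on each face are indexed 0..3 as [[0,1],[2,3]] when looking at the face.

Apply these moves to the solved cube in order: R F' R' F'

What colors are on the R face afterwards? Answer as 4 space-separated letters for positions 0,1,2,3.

After move 1 (R): R=RRRR U=WGWG F=GYGY D=YBYB B=WBWB
After move 2 (F'): F=YYGG U=WGRR R=BRYR D=OOYB L=OGOW
After move 3 (R'): R=RRBY U=WWRW F=YGGR D=OYYG B=BBOB
After move 4 (F'): F=GRYG U=WWRB R=YROY D=GWYG L=OWOR
Query: R face = YROY

Answer: Y R O Y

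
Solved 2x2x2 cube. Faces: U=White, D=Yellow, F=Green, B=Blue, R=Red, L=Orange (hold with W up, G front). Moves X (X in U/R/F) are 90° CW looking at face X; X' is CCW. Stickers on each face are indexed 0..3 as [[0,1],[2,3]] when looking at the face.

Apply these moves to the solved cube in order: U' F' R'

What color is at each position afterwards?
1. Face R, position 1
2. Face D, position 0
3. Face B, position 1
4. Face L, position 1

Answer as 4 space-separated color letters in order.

Answer: R B R W

Derivation:
After move 1 (U'): U=WWWW F=OOGG R=GGRR B=RRBB L=BBOO
After move 2 (F'): F=OGOG U=WWGR R=YGYR D=BOYY L=BWOW
After move 3 (R'): R=GRYY U=WBGR F=OWOR D=BGYG B=YROB
Query 1: R[1] = R
Query 2: D[0] = B
Query 3: B[1] = R
Query 4: L[1] = W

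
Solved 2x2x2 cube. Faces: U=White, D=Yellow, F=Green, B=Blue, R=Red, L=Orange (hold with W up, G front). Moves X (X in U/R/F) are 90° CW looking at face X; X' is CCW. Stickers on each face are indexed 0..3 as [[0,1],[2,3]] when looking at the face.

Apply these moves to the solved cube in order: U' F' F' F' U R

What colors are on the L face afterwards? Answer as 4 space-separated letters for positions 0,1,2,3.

After move 1 (U'): U=WWWW F=OOGG R=GGRR B=RRBB L=BBOO
After move 2 (F'): F=OGOG U=WWGR R=YGYR D=BOYY L=BWOW
After move 3 (F'): F=GGOO U=WWYY R=OGBR D=WWYY L=BROG
After move 4 (F'): F=GOGO U=WWOB R=WGWR D=RGYY L=BYOY
After move 5 (U): U=OWBW F=WGGO R=RRWR B=BYBB L=GOOY
After move 6 (R): R=WRRR U=OGBO F=WGGY D=RBYB B=WYWB
Query: L face = GOOY

Answer: G O O Y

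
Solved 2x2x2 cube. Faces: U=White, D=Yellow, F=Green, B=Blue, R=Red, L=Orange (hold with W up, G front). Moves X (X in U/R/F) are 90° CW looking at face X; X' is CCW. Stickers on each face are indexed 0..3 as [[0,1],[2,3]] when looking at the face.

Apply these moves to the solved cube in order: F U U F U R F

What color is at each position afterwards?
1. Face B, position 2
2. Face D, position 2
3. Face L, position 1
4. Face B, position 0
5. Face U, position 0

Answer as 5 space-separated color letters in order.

Answer: O Y W O Y

Derivation:
After move 1 (F): F=GGGG U=WWOO R=WRWR D=RRYY L=OYOY
After move 2 (U): U=OWOW F=WRGG R=BBWR B=OYBB L=GGOY
After move 3 (U): U=OOWW F=BBGG R=OYWR B=GGBB L=WROY
After move 4 (F): F=GBGB U=OOYR R=WYWR D=WOYY L=WROR
After move 5 (U): U=YORO F=WYGB R=GGWR B=WRBB L=GBOR
After move 6 (R): R=WGRG U=YYRB F=WOGY D=WBYW B=OROB
After move 7 (F): F=GWYO U=YYRB R=RGBG D=RWYW L=GWOB
Query 1: B[2] = O
Query 2: D[2] = Y
Query 3: L[1] = W
Query 4: B[0] = O
Query 5: U[0] = Y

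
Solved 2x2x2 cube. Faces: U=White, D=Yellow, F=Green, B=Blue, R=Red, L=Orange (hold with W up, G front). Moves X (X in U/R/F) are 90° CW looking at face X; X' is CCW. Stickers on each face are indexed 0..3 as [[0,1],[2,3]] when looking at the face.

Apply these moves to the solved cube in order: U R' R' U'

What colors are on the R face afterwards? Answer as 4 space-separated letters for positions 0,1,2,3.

Answer: R B B B

Derivation:
After move 1 (U): U=WWWW F=RRGG R=BBRR B=OOBB L=GGOO
After move 2 (R'): R=BRBR U=WBWO F=RWGW D=YRYG B=YOYB
After move 3 (R'): R=RRBB U=WYWY F=RBGO D=YWYW B=GORB
After move 4 (U'): U=YYWW F=GGGO R=RBBB B=RRRB L=GOOO
Query: R face = RBBB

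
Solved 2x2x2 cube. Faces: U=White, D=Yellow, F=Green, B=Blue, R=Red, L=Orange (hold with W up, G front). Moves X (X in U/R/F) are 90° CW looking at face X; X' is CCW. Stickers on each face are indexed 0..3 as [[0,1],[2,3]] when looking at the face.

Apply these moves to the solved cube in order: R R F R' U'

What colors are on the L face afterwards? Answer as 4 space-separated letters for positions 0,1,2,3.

Answer: W B O W

Derivation:
After move 1 (R): R=RRRR U=WGWG F=GYGY D=YBYB B=WBWB
After move 2 (R): R=RRRR U=WYWY F=GBGB D=YWYW B=GBGB
After move 3 (F): F=GGBB U=WYOO R=WRYR D=RRYW L=OYOW
After move 4 (R'): R=RRWY U=WGOG F=GYBO D=RGYB B=WBRB
After move 5 (U'): U=GGWO F=OYBO R=GYWY B=RRRB L=WBOW
Query: L face = WBOW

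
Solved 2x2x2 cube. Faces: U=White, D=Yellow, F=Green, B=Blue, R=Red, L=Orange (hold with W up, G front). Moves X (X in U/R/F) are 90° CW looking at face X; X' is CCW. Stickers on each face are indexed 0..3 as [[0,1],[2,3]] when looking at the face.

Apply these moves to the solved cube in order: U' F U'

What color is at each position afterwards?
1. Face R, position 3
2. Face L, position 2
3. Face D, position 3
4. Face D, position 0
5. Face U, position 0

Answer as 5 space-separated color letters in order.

Answer: R O Y R W

Derivation:
After move 1 (U'): U=WWWW F=OOGG R=GGRR B=RRBB L=BBOO
After move 2 (F): F=GOGO U=WWOB R=WGWR D=RGYY L=BYOY
After move 3 (U'): U=WBWO F=BYGO R=GOWR B=WGBB L=RROY
Query 1: R[3] = R
Query 2: L[2] = O
Query 3: D[3] = Y
Query 4: D[0] = R
Query 5: U[0] = W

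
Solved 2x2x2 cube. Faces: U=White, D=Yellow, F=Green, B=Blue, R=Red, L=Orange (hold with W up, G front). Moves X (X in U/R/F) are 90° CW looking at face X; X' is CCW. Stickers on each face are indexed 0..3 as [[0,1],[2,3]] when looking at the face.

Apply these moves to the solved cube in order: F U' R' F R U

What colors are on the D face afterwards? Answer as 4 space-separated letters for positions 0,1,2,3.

Answer: G R Y Y

Derivation:
After move 1 (F): F=GGGG U=WWOO R=WRWR D=RRYY L=OYOY
After move 2 (U'): U=WOWO F=OYGG R=GGWR B=WRBB L=BBOY
After move 3 (R'): R=GRGW U=WBWW F=OOGO D=RYYG B=YRRB
After move 4 (F): F=GOOO U=WBYB R=WRWW D=GGYG L=BROY
After move 5 (R): R=WWWR U=WOYO F=GGOG D=GRYY B=BRBB
After move 6 (U): U=YWOO F=WWOG R=BRWR B=BRBB L=GGOY
Query: D face = GRYY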